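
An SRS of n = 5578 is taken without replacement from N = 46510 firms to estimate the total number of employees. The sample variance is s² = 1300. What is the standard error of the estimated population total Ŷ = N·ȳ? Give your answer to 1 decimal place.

21063.8

Var(Ŷ) = N²·Var(ȳ) = N²·(1 − n/N)·s²/n.
f = 5578/46510 = 0.11993120; Var(ȳ) = 0.88006880·1300/5578 = 0.20510747.
Var(Ŷ) = 46510² · 0.20510747 = 4.436844 × 10^8.
SE(Ŷ) = √(4.436844 × 10^8) = 21063.8.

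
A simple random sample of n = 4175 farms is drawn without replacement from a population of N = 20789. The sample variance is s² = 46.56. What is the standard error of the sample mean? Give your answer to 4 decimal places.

Under SRS without replacement, Var(ȳ) = (1 − f)·s²/n with f = n/N = 4175/20789 = 0.20082736.
Var(ȳ) = (1 − 0.20082736)·46.56/4175 = 0.79917264·0.011152096 = 0.0089124498.
SE(ȳ) = √(0.0089124498) = 0.0944.

0.0944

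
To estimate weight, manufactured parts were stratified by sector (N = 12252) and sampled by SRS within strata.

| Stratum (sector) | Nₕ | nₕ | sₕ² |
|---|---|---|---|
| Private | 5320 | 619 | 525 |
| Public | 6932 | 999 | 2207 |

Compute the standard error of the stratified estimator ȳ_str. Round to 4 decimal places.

Var(ȳ_str) = Σₕ Wₕ²(1 − fₕ)sₕ²/nₕ with Wₕ = Nₕ/N, N = 12252.
Private: Wₕ = 0.43421482; term = 0.43421482²·(1 − 0.11635338)·525/619 = 0.14130469.
Public: Wₕ = 0.56578518; term = 0.56578518²·(1 − 0.14411425)·2207/999 = 0.60527923.
Sum = 0.74658392.
SE = √(0.74658392) = 0.8641.

0.8641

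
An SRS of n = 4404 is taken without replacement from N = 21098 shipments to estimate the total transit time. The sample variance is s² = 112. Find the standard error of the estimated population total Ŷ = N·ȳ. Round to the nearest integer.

Var(Ŷ) = N²·Var(ȳ) = N²·(1 − n/N)·s²/n.
f = 4404/21098 = 0.20874016; Var(ȳ) = 0.79125984·112/4404 = 0.020122866.
Var(Ŷ) = 21098² · 0.020122866 = 8.9572029 × 10^6.
SE(Ŷ) = √(8.9572029 × 10^6) = 2993.

2993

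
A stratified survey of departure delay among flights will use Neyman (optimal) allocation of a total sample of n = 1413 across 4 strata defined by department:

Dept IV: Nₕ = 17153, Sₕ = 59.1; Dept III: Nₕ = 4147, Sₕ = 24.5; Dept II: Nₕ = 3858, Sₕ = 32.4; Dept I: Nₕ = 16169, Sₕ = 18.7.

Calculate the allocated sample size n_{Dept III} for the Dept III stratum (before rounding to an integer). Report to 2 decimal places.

Neyman allocation: nₕ = n·NₕSₕ / Σⱼ NⱼSⱼ.
Σ NⱼSⱼ = 17153·59.1 + 4147·24.5 + 3858·32.4 + 16169·18.7 = 1.5427033 × 10^6.
n_{Dept III} = 1413·4147·24.5 / (1.5427033 × 10^6) = 93.06.

93.06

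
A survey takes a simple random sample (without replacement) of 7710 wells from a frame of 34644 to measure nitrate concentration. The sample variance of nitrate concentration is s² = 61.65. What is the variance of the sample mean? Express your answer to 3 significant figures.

Under SRS without replacement, Var(ȳ) = (1 − f)·s²/n with f = n/N = 7710/34644 = 0.22254936.
Var(ȳ) = (1 − 0.22254936)·61.65/7710 = 0.77745064·0.0079961089 = 0.00621658.

0.00622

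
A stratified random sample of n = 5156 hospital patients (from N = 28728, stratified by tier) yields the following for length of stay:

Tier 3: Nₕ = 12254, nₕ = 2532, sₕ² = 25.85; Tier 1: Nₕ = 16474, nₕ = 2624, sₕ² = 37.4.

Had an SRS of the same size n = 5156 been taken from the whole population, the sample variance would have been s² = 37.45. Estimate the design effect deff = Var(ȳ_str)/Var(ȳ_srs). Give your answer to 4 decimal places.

Var(ȳ_str) = Σ Wₕ²(1−fₕ)sₕ²/nₕ with Wₕ = Nₕ/28728:
  Tier 3: (12254/28728)²·(1−2532/12254)·25.85/2532 = 0.0014737355
  Tier 1: (16474/28728)²·(1−2624/16474)·37.4/2624 = 0.00394045
  → Var(ȳ_str) = 0.0054141855.
Var(ȳ_srs) = (1 − 5156/28728)·37.45/5156 = 0.0059597762.
deff = 0.0054141855 / 0.0059597762 = 0.9085.

0.9085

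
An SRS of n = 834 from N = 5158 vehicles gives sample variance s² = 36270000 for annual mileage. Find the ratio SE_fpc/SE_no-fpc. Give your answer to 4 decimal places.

f = n/N = 834/5158 = 0.16169058.
SE_no-fpc = √(s²/n) = 208.54066; SE_fpc = √((1−f)s²/n) = 190.93824.
Ratio = √(1−f) = 0.91559239.

0.9156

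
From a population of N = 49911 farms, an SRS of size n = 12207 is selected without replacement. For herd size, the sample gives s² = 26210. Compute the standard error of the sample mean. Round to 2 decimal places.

1.27

Under SRS without replacement, Var(ȳ) = (1 − f)·s²/n with f = n/N = 12207/49911 = 0.24457534.
Var(ȳ) = (1 − 0.24457534)·26210/12207 = 0.75542466·2.1471287 = 1.621994.
SE(ȳ) = √(1.621994) = 1.27.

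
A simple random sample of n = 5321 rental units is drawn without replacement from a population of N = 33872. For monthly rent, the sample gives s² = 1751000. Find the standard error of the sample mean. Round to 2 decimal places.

Under SRS without replacement, Var(ȳ) = (1 − f)·s²/n with f = n/N = 5321/33872 = 0.15709140.
Var(ȳ) = (1 − 0.15709140)·1751000/5321 = 0.84290860·329.07348 = 277.37887.
SE(ȳ) = √(277.37887) = 16.65.

16.65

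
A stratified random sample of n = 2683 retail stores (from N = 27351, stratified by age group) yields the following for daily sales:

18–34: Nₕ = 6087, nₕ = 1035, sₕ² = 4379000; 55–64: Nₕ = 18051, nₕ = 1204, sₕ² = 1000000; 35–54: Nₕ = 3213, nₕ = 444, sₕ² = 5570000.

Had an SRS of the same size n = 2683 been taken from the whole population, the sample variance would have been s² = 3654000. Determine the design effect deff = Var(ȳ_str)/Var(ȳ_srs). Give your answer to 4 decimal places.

Var(ȳ_str) = Σ Wₕ²(1−fₕ)sₕ²/nₕ with Wₕ = Nₕ/27351:
  18–34: (6087/27351)²·(1−1035/6087)·4379000/1035 = 173.92212
  55–64: (18051/27351)²·(1−1204/18051)·1000000/1204 = 337.6377
  35–54: (3213/27351)²·(1−444/3213)·5570000/444 = 149.19679
  → Var(ȳ_str) = 660.75661.
Var(ȳ_srs) = (1 − 2683/27351)·3654000/2683 = 1228.3117.
deff = 660.75661 / 1228.3117 = 0.5379.

0.5379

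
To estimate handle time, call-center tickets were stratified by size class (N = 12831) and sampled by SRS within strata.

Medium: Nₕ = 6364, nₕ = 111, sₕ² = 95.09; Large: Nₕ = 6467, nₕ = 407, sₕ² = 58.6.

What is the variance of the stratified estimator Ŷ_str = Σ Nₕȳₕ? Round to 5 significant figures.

3.9733 × 10^7

Var(Ŷ_str) = Σₕ Nₕ²(1 − fₕ)sₕ²/nₕ.
Medium: 6364²·(1 − 111/6364)·95.09/111 = 3.4090272 × 10^7.
Large: 6467²·(1 − 407/6467)·58.6/407 = 5.6425926 × 10^6.
Sum = 3.9732865 × 10^7.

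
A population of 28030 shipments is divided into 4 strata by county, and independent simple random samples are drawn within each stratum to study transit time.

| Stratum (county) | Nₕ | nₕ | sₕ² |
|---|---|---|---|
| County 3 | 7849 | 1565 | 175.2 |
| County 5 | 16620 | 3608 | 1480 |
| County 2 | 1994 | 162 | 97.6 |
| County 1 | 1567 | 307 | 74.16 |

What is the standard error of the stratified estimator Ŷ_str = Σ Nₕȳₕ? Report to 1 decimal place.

9844.2

Var(Ŷ_str) = Σₕ Nₕ²(1 − fₕ)sₕ²/nₕ.
County 3: 7849²·(1 − 1565/7849)·175.2/1565 = 5.5216677 × 10^6.
County 5: 16620²·(1 − 3608/16620)·1480/3608 = 8.8709526 × 10^7.
County 2: 1994²·(1 − 162/1994)·97.6/162 = 2.2008246 × 10^6.
County 1: 1567²·(1 − 307/1567)·74.16/307 = 476947.84.
Sum = 9.6908966 × 10^7.
SE = √(9.6908966 × 10^7) = 9844.2.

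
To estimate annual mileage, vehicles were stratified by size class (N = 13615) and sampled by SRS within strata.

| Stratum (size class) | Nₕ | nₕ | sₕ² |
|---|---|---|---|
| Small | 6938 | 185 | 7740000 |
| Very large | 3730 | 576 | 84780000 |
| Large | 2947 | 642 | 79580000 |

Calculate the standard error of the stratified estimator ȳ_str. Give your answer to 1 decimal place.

156.4

Var(ȳ_str) = Σₕ Wₕ²(1 − fₕ)sₕ²/nₕ with Wₕ = Nₕ/N, N = 13615.
Small: Wₕ = 0.50958502; term = 0.50958502²·(1 − 0.02666474)·7740000/185 = 10574.625.
Very large: Wₕ = 0.27396254; term = 0.27396254²·(1 − 0.15442359)·84780000/576 = 9341.275.
Large: Wₕ = 0.21645244; term = 0.21645244²·(1 − 0.21784866)·79580000/642 = 4542.3927.
Sum = 24458.293.
SE = √(24458.293) = 156.4.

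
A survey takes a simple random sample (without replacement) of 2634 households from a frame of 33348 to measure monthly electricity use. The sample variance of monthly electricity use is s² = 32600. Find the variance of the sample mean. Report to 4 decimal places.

11.3990

Under SRS without replacement, Var(ȳ) = (1 − f)·s²/n with f = n/N = 2634/33348 = 0.07898525.
Var(ȳ) = (1 − 0.07898525)·32600/2634 = 0.92101475·12.376614 = 11.399044.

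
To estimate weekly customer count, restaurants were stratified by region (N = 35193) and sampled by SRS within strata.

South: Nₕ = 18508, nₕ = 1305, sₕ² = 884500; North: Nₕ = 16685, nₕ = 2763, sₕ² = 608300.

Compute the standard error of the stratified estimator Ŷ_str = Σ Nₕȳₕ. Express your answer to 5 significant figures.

516660

Var(Ŷ_str) = Σₕ Nₕ²(1 − fₕ)sₕ²/nₕ.
South: 18508²·(1 − 1305/18508)·884500/1305 = 2.1579978 × 10^11.
North: 16685²·(1 − 2763/16685)·608300/2763 = 5.1140477 × 10^10.
Sum = 2.6694026 × 10^11.
SE = √(2.6694026 × 10^11) = 516660.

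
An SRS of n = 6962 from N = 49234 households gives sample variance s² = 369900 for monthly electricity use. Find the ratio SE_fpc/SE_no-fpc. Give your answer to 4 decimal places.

0.9266

f = n/N = 6962/49234 = 0.14140635.
SE_no-fpc = √(s²/n) = 7.2891209; SE_fpc = √((1−f)s²/n) = 6.7541234.
Ratio = √(1−f) = 0.92660329.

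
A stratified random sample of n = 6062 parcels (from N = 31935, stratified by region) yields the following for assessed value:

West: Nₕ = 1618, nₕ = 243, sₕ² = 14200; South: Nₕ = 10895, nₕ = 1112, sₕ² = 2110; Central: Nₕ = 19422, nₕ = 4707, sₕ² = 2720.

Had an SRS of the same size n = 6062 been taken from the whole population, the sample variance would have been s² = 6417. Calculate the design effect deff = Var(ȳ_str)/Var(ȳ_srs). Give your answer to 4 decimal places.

Var(ȳ_str) = Σ Wₕ²(1−fₕ)sₕ²/nₕ with Wₕ = Nₕ/31935:
  West: (1618/31935)²·(1−243/1618)·14200/243 = 0.1274763
  South: (10895/31935)²·(1−1112/10895)·2110/1112 = 0.19830932
  Central: (19422/31935)²·(1−4707/19422)·2720/4707 = 0.16193662
  → Var(ȳ_str) = 0.48772224.
Var(ȳ_srs) = (1 − 6062/31935)·6417/6062 = 0.85762212.
deff = 0.48772224 / 0.85762212 = 0.5687.

0.5687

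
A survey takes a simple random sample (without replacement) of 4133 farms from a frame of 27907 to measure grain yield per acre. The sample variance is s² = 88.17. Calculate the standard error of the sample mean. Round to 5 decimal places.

0.13481

Under SRS without replacement, Var(ȳ) = (1 − f)·s²/n with f = n/N = 4133/27907 = 0.14809904.
Var(ȳ) = (1 − 0.14809904)·88.17/4133 = 0.85190096·0.021333172 = 0.01817375.
SE(ȳ) = √(0.01817375) = 0.13481.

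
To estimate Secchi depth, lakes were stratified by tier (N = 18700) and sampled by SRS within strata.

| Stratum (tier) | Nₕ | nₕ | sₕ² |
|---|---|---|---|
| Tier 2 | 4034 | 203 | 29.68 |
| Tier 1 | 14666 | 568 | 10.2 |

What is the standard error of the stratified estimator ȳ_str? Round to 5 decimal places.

0.13069

Var(ȳ_str) = Σₕ Wₕ²(1 − fₕ)sₕ²/nₕ with Wₕ = Nₕ/N, N = 18700.
Tier 2: Wₕ = 0.21572193; term = 0.21572193²·(1 − 0.05032226)·29.68/203 = 0.0064614902.
Tier 1: Wₕ = 0.78427807; term = 0.78427807²·(1 − 0.03872903)·10.2/568 = 0.01061788.
Sum = 0.01707937.
SE = √(0.01707937) = 0.13069.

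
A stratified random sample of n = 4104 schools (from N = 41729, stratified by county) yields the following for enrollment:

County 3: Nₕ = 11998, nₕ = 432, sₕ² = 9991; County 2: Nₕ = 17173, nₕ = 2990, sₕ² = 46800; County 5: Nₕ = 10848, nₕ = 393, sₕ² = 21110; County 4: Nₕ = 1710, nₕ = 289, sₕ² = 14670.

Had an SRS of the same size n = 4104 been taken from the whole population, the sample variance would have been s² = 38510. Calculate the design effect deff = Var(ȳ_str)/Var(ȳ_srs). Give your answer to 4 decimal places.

0.8985

Var(ȳ_str) = Σ Wₕ²(1−fₕ)sₕ²/nₕ with Wₕ = Nₕ/41729:
  County 3: (11998/41729)²·(1−432/11998)·9991/432 = 1.8430678
  County 2: (17173/41729)²·(1−2990/17173)·46800/2990 = 2.1893388
  County 5: (10848/41729)²·(1−393/10848)·21110/393 = 3.4985932
  County 4: (1710/41729)²·(1−289/1710)·14670/289 = 0.070834773
  → Var(ȳ_str) = 7.6018346.
Var(ȳ_srs) = (1 − 4104/41729)·38510/4104 = 8.4606689.
deff = 7.6018346 / 8.4606689 = 0.8985.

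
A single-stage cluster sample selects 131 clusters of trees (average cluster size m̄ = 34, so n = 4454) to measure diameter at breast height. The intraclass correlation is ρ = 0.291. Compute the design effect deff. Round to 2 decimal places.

deff = 1 + (34 − 1)·0.291 = 1 + 9.603 = 10.603.

10.60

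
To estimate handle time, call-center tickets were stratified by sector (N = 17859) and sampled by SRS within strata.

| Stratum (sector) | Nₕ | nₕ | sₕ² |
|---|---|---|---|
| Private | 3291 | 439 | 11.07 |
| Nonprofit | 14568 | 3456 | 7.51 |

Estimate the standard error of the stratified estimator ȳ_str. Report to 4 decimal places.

0.0430

Var(ȳ_str) = Σₕ Wₕ²(1 − fₕ)sₕ²/nₕ with Wₕ = Nₕ/N, N = 17859.
Private: Wₕ = 0.18427684; term = 0.18427684²·(1 − 0.13339411)·11.07/439 = 7.4207232 × 10^-4.
Nonprofit: Wₕ = 0.81572316; term = 0.81572316²·(1 − 0.23723229)·7.51/3456 = 0.0011029202.
Sum = 0.0018449925.
SE = √(0.0018449925) = 0.0430.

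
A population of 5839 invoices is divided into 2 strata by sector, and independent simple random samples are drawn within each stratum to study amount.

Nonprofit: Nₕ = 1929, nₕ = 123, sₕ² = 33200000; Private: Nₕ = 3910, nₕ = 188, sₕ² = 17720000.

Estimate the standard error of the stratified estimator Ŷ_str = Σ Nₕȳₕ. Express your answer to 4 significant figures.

1.521 × 10^6

Var(Ŷ_str) = Σₕ Nₕ²(1 − fₕ)sₕ²/nₕ.
Nonprofit: 1929²·(1 − 123/1929)·33200000/123 = 9.4033575 × 10^11.
Private: 3910²·(1 − 188/3910)·17720000/188 = 1.3716995 × 10^12.
Sum = 2.3120353 × 10^12.
SE = √(2.3120353 × 10^12) = 1.521 × 10^6.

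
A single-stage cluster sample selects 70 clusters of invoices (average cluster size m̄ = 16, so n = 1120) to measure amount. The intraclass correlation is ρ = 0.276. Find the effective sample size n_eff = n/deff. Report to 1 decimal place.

217.9

deff = 1 + (16 − 1)·0.276 = 1 + 4.14 = 5.14.
n_eff = 1120 / 5.14 = 217.9.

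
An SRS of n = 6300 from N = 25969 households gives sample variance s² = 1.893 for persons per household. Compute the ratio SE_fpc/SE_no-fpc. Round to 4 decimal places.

0.8703

f = n/N = 6300/25969 = 0.24259694.
SE_no-fpc = √(s²/n) = 0.017334249; SE_fpc = √((1−f)s²/n) = 0.015085807.
Ratio = √(1−f) = 0.87028907.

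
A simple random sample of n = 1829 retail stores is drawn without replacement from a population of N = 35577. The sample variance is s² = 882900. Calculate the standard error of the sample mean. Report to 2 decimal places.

Under SRS without replacement, Var(ȳ) = (1 − f)·s²/n with f = n/N = 1829/35577 = 0.05140962.
Var(ȳ) = (1 − 0.05140962)·882900/1829 = 0.94859038·482.7228 = 457.9062.
SE(ȳ) = √(457.9062) = 21.40.

21.40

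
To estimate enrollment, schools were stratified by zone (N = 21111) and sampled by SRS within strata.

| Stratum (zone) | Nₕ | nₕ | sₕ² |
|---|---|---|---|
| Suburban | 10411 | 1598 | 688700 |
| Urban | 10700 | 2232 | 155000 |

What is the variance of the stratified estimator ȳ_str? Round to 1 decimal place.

Var(ȳ_str) = Σₕ Wₕ²(1 − fₕ)sₕ²/nₕ with Wₕ = Nₕ/N, N = 21111.
Suburban: Wₕ = 0.49315523; term = 0.49315523²·(1 − 0.15349150)·688700/1598 = 88.726206.
Urban: Wₕ = 0.50684477; term = 0.50684477²·(1 − 0.20859813)·155000/2232 = 14.118369.
Sum = 102.84458.

102.8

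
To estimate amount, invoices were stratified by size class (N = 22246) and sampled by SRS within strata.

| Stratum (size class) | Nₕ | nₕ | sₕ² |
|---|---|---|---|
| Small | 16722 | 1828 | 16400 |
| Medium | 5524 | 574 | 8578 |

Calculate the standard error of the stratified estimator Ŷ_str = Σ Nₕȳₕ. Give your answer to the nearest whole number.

51411

Var(Ŷ_str) = Σₕ Nₕ²(1 − fₕ)sₕ²/nₕ.
Small: 16722²·(1 − 1828/16722)·16400/1828 = 2.2344324 × 10^9.
Medium: 5524²·(1 − 574/5524)·8578/574 = 4.0863261 × 10^8.
Sum = 2.643065 × 10^9.
SE = √(2.643065 × 10^9) = 51411.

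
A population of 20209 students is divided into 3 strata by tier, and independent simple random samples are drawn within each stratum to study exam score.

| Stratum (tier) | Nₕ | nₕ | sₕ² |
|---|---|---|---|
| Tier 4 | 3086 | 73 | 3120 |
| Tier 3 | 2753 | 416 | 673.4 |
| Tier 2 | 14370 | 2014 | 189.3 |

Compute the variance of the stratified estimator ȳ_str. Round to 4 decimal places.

Var(ȳ_str) = Σₕ Wₕ²(1 − fₕ)sₕ²/nₕ with Wₕ = Nₕ/N, N = 20209.
Tier 4: Wₕ = 0.15270424; term = 0.15270424²·(1 − 0.02365522)·3120/73 = 0.97305444.
Tier 3: Wₕ = 0.13622643; term = 0.13622643²·(1 − 0.15110788)·673.4/416 = 0.025500874.
Tier 2: Wₕ = 0.71106933; term = 0.71106933²·(1 − 0.14015310)·189.3/2014 = 0.040863557.
Sum = 1.0394189.

1.0394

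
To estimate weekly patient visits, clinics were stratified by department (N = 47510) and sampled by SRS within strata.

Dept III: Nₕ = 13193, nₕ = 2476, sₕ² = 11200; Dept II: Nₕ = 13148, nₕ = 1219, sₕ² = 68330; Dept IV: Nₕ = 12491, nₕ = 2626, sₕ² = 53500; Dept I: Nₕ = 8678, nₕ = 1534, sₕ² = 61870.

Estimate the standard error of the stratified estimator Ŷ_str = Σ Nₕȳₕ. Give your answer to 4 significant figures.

Var(Ŷ_str) = Σₕ Nₕ²(1 − fₕ)sₕ²/nₕ.
Dept III: 13193²·(1 − 2476/13193)·11200/2476 = 6.3956424 × 10^8.
Dept II: 13148²·(1 − 1219/13148)·68330/1219 = 8.7916714 × 10^9.
Dept IV: 12491²·(1 − 2626/12491)·53500/2626 = 2.5104603 × 10^9.
Dept I: 8678²·(1 − 1534/8678)·61870/1534 = 2.5004366 × 10^9.
Sum = 1.4442133 × 10^10.
SE = √(1.4442133 × 10^10) = 120200.

120200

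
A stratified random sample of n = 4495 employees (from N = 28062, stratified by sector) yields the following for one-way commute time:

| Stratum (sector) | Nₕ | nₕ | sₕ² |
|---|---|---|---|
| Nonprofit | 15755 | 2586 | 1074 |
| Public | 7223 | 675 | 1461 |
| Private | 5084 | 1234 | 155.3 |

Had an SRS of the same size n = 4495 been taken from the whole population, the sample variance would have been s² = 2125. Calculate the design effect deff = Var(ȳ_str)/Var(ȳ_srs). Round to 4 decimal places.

0.6109

Var(ȳ_str) = Σ Wₕ²(1−fₕ)sₕ²/nₕ with Wₕ = Nₕ/28062:
  Nonprofit: (15755/28062)²·(1−2586/15755)·1074/2586 = 0.10942328
  Public: (7223/28062)²·(1−675/7223)·1461/675 = 0.12999765
  Private: (5084/28062)²·(1−1234/5084)·155.3/1234 = 0.0031281338
  → Var(ȳ_str) = 0.24254906.
Var(ȳ_srs) = (1 − 4495/28062)·2125/4495 = 0.39702232.
deff = 0.24254906 / 0.39702232 = 0.6109.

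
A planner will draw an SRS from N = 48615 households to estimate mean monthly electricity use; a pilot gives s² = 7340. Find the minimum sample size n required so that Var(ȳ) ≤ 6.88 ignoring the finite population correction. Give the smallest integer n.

Without fpc, n₀ = s²/D = 7340/6.88 = 1066.8605.
Rounding up, n = 1067.

1067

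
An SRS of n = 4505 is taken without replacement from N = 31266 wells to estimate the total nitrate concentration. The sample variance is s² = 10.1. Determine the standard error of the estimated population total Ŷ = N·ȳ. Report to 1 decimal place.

1369.6

Var(Ŷ) = N²·Var(ȳ) = N²·(1 − n/N)·s²/n.
f = 4505/31266 = 0.14408623; Var(ȳ) = 0.85591377·10.1/4505 = 0.0019189188.
Var(Ŷ) = 31266² · 0.0019189188 = 1.8758636 × 10^6.
SE(Ŷ) = √(1.8758636 × 10^6) = 1369.6.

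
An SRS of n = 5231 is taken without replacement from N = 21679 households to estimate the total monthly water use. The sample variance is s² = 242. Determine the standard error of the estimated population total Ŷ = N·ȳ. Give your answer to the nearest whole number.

Var(Ŷ) = N²·Var(ȳ) = N²·(1 − n/N)·s²/n.
f = 5231/21679 = 0.24129342; Var(ȳ) = 0.75870658·242/5231 = 0.035099788.
Var(Ŷ) = 21679² · 0.035099788 = 1.6496165 × 10^7.
SE(Ŷ) = √(1.6496165 × 10^7) = 4062.

4062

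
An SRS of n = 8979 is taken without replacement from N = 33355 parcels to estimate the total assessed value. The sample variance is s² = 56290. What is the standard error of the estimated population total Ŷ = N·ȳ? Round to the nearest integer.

71394

Var(Ŷ) = N²·Var(ȳ) = N²·(1 − n/N)·s²/n.
f = 8979/33355 = 0.26919502; Var(ȳ) = 0.73080498·56290/8979 = 4.5814692.
Var(Ŷ) = 33355² · 4.5814692 = 5.0971412 × 10^9.
SE(Ŷ) = √(5.0971412 × 10^9) = 71394.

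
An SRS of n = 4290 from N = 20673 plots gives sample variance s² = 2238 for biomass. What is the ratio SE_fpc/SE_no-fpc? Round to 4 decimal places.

0.8902

f = n/N = 4290/20673 = 0.20751705.
SE_no-fpc = √(s²/n) = 0.72227302; SE_fpc = √((1−f)s²/n) = 0.64297836.
Ratio = √(1−f) = 0.89021511.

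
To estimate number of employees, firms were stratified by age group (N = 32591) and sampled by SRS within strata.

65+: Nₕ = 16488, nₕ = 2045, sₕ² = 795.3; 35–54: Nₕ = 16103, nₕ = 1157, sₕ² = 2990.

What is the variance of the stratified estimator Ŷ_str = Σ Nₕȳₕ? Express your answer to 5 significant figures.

Var(Ŷ_str) = Σₕ Nₕ²(1 − fₕ)sₕ²/nₕ.
65+: 16488²·(1 − 2045/16488)·795.3/2045 = 9.2611104 × 10^7.
35–54: 16103²·(1 − 1157/16103)·2990/1157 = 6.2197023 × 10^8.
Sum = 7.1458133 × 10^8.

7.1458 × 10^8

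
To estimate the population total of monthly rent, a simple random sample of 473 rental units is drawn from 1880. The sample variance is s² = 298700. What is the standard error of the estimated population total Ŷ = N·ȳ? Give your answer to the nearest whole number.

Var(Ŷ) = N²·Var(ȳ) = N²·(1 − n/N)·s²/n.
f = 473/1880 = 0.25159574; Var(ȳ) = 0.74840426·298700/473 = 472.61808.
Var(Ŷ) = 1880² · 472.61808 = 1.6704213 × 10^9.
SE(Ŷ) = √(1.6704213 × 10^9) = 40871.

40871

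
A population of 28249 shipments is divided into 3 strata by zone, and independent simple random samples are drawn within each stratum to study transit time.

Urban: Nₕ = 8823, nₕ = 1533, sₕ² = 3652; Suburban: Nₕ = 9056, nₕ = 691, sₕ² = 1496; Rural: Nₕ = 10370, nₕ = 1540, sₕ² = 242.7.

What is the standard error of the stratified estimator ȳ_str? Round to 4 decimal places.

0.6447

Var(ȳ_str) = Σₕ Wₕ²(1 − fₕ)sₕ²/nₕ with Wₕ = Nₕ/N, N = 28249.
Urban: Wₕ = 0.31232964; term = 0.31232964²·(1 − 0.17375043)·3652/1533 = 0.19201107.
Suburban: Wₕ = 0.32057772; term = 0.32057772²·(1 − 0.07630300)·1496/691 = 0.20551794.
Rural: Wₕ = 0.36709264; term = 0.36709264²·(1 − 0.14850530)·242.7/1540 = 0.018083494.
Sum = 0.4156125.
SE = √(0.4156125) = 0.6447.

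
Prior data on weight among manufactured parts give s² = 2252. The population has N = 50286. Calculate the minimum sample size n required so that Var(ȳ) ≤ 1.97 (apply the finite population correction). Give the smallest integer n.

Without fpc, n₀ = s²/D = 2252/1.97 = 1143.1472.
With fpc, (1 − n/N)·s²/n ≤ D requires n ≥ n₀/(1 + n₀/N) = 1143.1472/(1 + 1143.1472/50286) = 1117.7378.
Rounding up, n = 1118.

1118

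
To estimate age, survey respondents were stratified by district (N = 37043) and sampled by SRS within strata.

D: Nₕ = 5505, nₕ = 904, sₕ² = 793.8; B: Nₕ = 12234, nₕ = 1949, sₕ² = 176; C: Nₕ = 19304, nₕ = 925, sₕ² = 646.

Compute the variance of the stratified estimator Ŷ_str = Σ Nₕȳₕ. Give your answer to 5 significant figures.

2.8138 × 10^8

Var(Ŷ_str) = Σₕ Nₕ²(1 − fₕ)sₕ²/nₕ.
D: 5505²·(1 − 904/5505)·793.8/904 = 2.2240893 × 10^7.
B: 12234²·(1 − 1949/12234)·176/1949 = 1.1362492 × 10^7.
C: 19304²·(1 − 925/19304)·646/925 = 2.4777642 × 10^8.
Sum = 2.8137981 × 10^8.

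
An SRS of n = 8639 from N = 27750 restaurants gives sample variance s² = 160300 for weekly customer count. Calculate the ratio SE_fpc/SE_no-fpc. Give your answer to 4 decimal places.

f = n/N = 8639/27750 = 0.31131532.
SE_no-fpc = √(s²/n) = 4.3075966; SE_fpc = √((1−f)s²/n) = 3.5747464.
Ratio = √(1−f) = 0.82987028.

0.8299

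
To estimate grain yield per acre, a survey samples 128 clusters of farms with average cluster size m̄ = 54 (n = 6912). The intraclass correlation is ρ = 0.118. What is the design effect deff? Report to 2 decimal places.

7.25

deff = 1 + (54 − 1)·0.118 = 1 + 6.254 = 7.254.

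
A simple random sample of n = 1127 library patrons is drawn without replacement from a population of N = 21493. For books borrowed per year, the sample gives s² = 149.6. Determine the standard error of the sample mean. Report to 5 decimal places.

0.35466

Under SRS without replacement, Var(ȳ) = (1 − f)·s²/n with f = n/N = 1127/21493 = 0.05243568.
Var(ȳ) = (1 − 0.05243568)·149.6/1127 = 0.94756432·0.13274179 = 0.12578139.
SE(ȳ) = √(0.12578139) = 0.35466.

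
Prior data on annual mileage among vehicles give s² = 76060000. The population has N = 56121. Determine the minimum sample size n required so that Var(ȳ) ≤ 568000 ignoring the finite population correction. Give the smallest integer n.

Without fpc, n₀ = s²/D = 76060000/568000 = 133.9085.
Rounding up, n = 134.

134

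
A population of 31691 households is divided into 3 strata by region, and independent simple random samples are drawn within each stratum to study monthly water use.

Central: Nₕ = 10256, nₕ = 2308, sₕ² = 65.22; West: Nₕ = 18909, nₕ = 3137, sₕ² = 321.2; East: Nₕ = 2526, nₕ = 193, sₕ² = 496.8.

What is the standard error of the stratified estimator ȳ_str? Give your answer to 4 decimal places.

Var(ȳ_str) = Σₕ Wₕ²(1 − fₕ)sₕ²/nₕ with Wₕ = Nₕ/N, N = 31691.
Central: Wₕ = 0.32362500; term = 0.32362500²·(1 − 0.22503900)·65.22/2308 = 0.002293554.
West: Wₕ = 0.59666782; term = 0.59666782²·(1 − 0.16589984)·321.2/3137 = 0.030404962.
East: Wₕ = 0.07970717; term = 0.07970717²·(1 − 0.07640538)·496.8/193 = 0.015104296.
Sum = 0.047802812.
SE = √(0.047802812) = 0.2186.

0.2186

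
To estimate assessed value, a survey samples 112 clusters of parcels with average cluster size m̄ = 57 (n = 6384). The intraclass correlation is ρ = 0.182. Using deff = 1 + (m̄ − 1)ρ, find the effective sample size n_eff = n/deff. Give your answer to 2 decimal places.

deff = 1 + (57 − 1)·0.182 = 1 + 10.192 = 11.192.
n_eff = 6384 / 11.192 = 570.41.

570.41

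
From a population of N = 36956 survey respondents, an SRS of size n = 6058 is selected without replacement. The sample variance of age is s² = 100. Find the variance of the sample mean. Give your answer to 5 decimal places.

Under SRS without replacement, Var(ȳ) = (1 − f)·s²/n with f = n/N = 6058/36956 = 0.16392467.
Var(ȳ) = (1 − 0.16392467)·100/6058 = 0.83607533·0.016507098 = 0.013801177.

0.01380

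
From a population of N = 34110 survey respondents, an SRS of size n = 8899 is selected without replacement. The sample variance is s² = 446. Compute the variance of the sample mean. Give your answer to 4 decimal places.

0.0370

Under SRS without replacement, Var(ȳ) = (1 − f)·s²/n with f = n/N = 8899/34110 = 0.26089123.
Var(ȳ) = (1 − 0.26089123)·446/8899 = 0.73910877·0.050117991 = 0.037042646.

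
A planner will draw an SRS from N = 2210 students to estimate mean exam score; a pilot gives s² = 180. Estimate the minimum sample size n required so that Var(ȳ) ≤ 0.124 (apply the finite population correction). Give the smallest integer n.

Without fpc, n₀ = s²/D = 180/0.124 = 1451.6129.
With fpc, (1 − n/N)·s²/n ≤ D requires n ≥ n₀/(1 + n₀/N) = 1451.6129/(1 + 1451.6129/2210) = 876.1343.
Rounding up, n = 877.

877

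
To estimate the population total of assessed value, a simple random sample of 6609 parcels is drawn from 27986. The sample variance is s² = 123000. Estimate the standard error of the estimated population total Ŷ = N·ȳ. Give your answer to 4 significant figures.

Var(Ŷ) = N²·Var(ȳ) = N²·(1 − n/N)·s²/n.
f = 6609/27986 = 0.23615379; Var(ȳ) = 0.76384621·123000/6609 = 14.21593.
Var(Ŷ) = 27986² · 14.21593 = 1.1134147 × 10^10.
SE(Ŷ) = √(1.1134147 × 10^10) = 105500.

105500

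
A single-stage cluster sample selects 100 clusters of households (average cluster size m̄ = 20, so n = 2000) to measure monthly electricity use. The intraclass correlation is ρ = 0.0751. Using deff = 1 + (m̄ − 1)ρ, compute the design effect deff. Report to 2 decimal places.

deff = 1 + (20 − 1)·0.0751 = 1 + 1.4269 = 2.4269.

2.43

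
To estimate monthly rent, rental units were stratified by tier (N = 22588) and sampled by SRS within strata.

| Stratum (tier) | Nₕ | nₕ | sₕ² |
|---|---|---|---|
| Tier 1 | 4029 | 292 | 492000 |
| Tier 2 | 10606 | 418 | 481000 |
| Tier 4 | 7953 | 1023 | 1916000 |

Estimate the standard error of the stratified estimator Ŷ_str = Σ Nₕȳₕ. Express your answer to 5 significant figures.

502920

Var(Ŷ_str) = Σₕ Nₕ²(1 − fₕ)sₕ²/nₕ.
Tier 1: 4029²·(1 − 292/4029)·492000/292 = 2.5368957 × 10^10.
Tier 2: 10606²·(1 − 418/10606)·481000/418 = 1.2433957 × 10^11.
Tier 4: 7953²·(1 − 1023/7953)·1916000/1023 = 1.0322481 × 10^11.
Sum = 2.5293334 × 10^11.
SE = √(2.5293334 × 10^11) = 502920.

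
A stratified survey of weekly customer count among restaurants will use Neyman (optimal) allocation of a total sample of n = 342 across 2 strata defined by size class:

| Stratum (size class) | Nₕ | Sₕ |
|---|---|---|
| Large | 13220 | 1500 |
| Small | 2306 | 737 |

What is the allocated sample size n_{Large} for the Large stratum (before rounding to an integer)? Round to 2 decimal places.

Neyman allocation: nₕ = n·NₕSₕ / Σⱼ NⱼSⱼ.
Σ NⱼSⱼ = 13220·1500 + 2306·737 = 2.1529522 × 10^7.
n_{Large} = 342·13220·1500 / (2.1529522 × 10^7) = 315.00.

315.00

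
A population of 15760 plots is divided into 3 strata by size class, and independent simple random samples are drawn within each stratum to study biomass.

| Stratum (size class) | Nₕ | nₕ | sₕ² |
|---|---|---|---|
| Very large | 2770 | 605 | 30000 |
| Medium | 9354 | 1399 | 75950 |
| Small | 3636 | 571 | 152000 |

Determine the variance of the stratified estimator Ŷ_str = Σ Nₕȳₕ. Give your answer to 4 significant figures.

Var(Ŷ_str) = Σₕ Nₕ²(1 − fₕ)sₕ²/nₕ.
Very large: 2770²·(1 − 605/2770)·30000/605 = 2.9737438 × 10^8.
Medium: 9354²·(1 − 1399/9354)·75950/1399 = 4.039686 × 10^9.
Small: 3636²·(1 − 571/3636)·152000/571 = 2.9666194 × 10^9.
Sum = 7.3036798 × 10^9.

7.304 × 10^9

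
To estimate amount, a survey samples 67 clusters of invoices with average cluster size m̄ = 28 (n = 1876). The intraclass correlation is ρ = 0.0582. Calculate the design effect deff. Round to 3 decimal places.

deff = 1 + (28 − 1)·0.0582 = 1 + 1.5714 = 2.5714.

2.571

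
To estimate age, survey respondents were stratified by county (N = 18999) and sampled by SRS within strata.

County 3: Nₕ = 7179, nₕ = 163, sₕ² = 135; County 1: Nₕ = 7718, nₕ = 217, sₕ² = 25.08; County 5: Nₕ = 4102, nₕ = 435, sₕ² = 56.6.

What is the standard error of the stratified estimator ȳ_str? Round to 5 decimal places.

0.37353

Var(ȳ_str) = Σₕ Wₕ²(1 − fₕ)sₕ²/nₕ with Wₕ = Nₕ/N, N = 18999.
County 3: Wₕ = 0.37786199; term = 0.37786199²·(1 − 0.02270511)·135/163 = 0.11556816.
County 1: Wₕ = 0.40623191; term = 0.40623191²·(1 − 0.02811609)·25.08/217 = 0.018536607.
County 5: Wₕ = 0.21590610; term = 0.21590610²·(1 − 0.10604583)·56.6/435 = 0.0054221591.
Sum = 0.13952693.
SE = √(0.13952693) = 0.37353.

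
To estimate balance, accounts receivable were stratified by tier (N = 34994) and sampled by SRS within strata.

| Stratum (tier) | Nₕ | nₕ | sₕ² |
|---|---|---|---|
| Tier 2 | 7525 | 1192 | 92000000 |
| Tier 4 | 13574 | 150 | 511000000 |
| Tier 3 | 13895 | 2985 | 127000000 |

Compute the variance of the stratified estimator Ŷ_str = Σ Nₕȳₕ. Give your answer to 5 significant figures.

Var(Ŷ_str) = Σₕ Nₕ²(1 − fₕ)sₕ²/nₕ.
Tier 2: 7525²·(1 − 1192/7525)·92000000/1192 = 3.6781341 × 10^12.
Tier 4: 13574²·(1 − 150/13574)·511000000/150 = 6.2075386 × 10^14.
Tier 3: 13895²·(1 − 2985/13895)·127000000/2985 = 6.4497471 × 10^12.
Sum = 6.3088174 × 10^14.

6.3088 × 10^14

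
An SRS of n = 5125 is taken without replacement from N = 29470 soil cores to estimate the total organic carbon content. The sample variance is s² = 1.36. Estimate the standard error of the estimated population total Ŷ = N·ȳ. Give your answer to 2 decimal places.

436.33

Var(Ŷ) = N²·Var(ȳ) = N²·(1 − n/N)·s²/n.
f = 5125/29470 = 0.17390567; Var(ȳ) = 0.82609433·1.36/5125 = 2.1921723 × 10^-4.
Var(Ŷ) = 29470² · (2.1921723 × 10^-4) = 190385.98.
SE(Ŷ) = √(190385.98) = 436.33.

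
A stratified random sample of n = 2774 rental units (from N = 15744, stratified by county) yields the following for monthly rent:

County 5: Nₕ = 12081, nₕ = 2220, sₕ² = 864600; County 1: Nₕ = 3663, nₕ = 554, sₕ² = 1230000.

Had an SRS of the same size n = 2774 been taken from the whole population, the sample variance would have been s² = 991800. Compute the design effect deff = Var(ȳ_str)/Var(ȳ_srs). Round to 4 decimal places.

Var(ȳ_str) = Σ Wₕ²(1−fₕ)sₕ²/nₕ with Wₕ = Nₕ/15744:
  County 5: (12081/15744)²·(1−2220/12081)·864600/2220 = 187.17849
  County 1: (3663/15744)²·(1−554/3663)·1230000/554 = 102.00532
  → Var(ȳ_str) = 289.18381.
Var(ȳ_srs) = (1 − 2774/15744)·991800/2774 = 294.53882.
deff = 289.18381 / 294.53882 = 0.9818.

0.9818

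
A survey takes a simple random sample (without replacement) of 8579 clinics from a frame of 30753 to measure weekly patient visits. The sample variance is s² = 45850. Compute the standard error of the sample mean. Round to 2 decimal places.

Under SRS without replacement, Var(ȳ) = (1 − f)·s²/n with f = n/N = 8579/30753 = 0.27896465.
Var(ȳ) = (1 − 0.27896465)·45850/8579 = 0.72103535·5.3444457 = 3.8535343.
SE(ȳ) = √(3.8535343) = 1.96.

1.96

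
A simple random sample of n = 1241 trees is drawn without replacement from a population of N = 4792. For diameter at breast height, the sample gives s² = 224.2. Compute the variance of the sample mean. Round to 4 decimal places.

Under SRS without replacement, Var(ȳ) = (1 − f)·s²/n with f = n/N = 1241/4792 = 0.25897329.
Var(ȳ) = (1 − 0.25897329)·224.2/1241 = 0.74102671·0.18066076 = 0.13387445.

0.1339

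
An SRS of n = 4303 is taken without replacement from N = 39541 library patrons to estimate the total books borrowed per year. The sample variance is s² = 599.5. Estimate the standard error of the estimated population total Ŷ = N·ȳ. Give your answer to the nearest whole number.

13933

Var(Ŷ) = N²·Var(ȳ) = N²·(1 − n/N)·s²/n.
f = 4303/39541 = 0.10882375; Var(ȳ) = 0.89117625·599.5/4303 = 0.12415993.
Var(Ŷ) = 39541² · 0.12415993 = 1.9412289 × 10^8.
SE(Ŷ) = √(1.9412289 × 10^8) = 13933.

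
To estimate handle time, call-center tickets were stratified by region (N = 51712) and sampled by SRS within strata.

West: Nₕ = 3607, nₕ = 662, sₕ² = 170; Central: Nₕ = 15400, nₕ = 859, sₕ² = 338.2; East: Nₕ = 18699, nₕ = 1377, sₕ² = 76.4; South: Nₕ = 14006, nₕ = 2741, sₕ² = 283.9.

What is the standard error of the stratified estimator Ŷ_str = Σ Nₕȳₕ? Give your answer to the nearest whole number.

Var(Ŷ_str) = Σₕ Nₕ²(1 − fₕ)sₕ²/nₕ.
West: 3607²·(1 − 662/3607)·170/662 = 2.7278619 × 10^6.
Central: 15400²·(1 − 859/15400)·338.2/859 = 8.8164842 × 10^7.
East: 18699²·(1 − 1377/18699)·76.4/1377 = 1.7971149 × 10^7.
South: 14006²·(1 − 2741/14006)·283.9/2741 = 1.6341867 × 10^7.
Sum = 1.2520572 × 10^8.
SE = √(1.2520572 × 10^8) = 11190.

11190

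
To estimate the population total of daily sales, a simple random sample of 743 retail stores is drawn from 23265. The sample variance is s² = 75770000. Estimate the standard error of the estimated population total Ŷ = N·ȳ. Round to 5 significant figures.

7.3099 × 10^6

Var(Ŷ) = N²·Var(ȳ) = N²·(1 − n/N)·s²/n.
f = 743/23265 = 0.03193639; Var(ȳ) = 0.96806361·75770000/743 = 98721.642.
Var(Ŷ) = 23265² · 98721.642 = 5.3434098 × 10^13.
SE(Ŷ) = √(5.3434098 × 10^13) = 7.3099 × 10^6.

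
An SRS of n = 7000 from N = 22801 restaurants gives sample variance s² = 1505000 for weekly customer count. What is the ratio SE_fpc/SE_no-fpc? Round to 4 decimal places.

f = n/N = 7000/22801 = 0.30700408.
SE_no-fpc = √(s²/n) = 14.662878; SE_fpc = √((1−f)s²/n) = 12.206315.
Ratio = √(1−f) = 0.83246377.

0.8325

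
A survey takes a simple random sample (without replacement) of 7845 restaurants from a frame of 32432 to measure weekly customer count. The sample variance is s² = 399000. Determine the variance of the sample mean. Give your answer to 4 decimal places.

Under SRS without replacement, Var(ȳ) = (1 − f)·s²/n with f = n/N = 7845/32432 = 0.24189073.
Var(ȳ) = (1 − 0.24189073)·399000/7845 = 0.75810927·50.860421 = 38.557757.

38.5578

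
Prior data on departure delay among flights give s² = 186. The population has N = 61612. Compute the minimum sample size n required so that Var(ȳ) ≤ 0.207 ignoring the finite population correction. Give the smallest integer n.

899

Without fpc, n₀ = s²/D = 186/0.207 = 898.5507.
Rounding up, n = 899.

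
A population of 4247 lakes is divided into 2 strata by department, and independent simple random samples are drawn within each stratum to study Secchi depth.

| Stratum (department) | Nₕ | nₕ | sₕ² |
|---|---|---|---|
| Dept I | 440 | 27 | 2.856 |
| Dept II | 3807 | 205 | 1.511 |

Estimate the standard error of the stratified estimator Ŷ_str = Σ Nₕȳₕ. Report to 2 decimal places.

Var(Ŷ_str) = Σₕ Nₕ²(1 − fₕ)sₕ²/nₕ.
Dept I: 440²·(1 − 27/440)·2.856/27 = 19221.938.
Dept II: 3807²·(1 − 205/3807)·1.511/205 = 101073.47.
Sum = 120295.41.
SE = √(120295.41) = 346.84.

346.84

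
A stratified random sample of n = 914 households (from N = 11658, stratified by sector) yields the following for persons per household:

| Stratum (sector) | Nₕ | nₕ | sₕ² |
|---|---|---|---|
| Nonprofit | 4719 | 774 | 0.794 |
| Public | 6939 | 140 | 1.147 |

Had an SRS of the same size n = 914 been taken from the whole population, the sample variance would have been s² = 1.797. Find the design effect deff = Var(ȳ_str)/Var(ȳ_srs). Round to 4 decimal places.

1.6471

Var(ȳ_str) = Σ Wₕ²(1−fₕ)sₕ²/nₕ with Wₕ = Nₕ/11658:
  Nonprofit: (4719/11658)²·(1−774/4719)·0.794/774 = 1.4051686 × 10^-4
  Public: (6939/11658)²·(1−140/6939)·1.147/140 = 0.0028439975
  → Var(ȳ_str) = 0.0029845144.
Var(ȳ_srs) = (1 − 914/11658)·1.797/914 = 0.0018119401.
deff = 0.0029845144 / 0.0018119401 = 1.6471.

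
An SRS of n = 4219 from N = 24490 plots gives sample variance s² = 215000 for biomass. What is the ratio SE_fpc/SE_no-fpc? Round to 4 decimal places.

0.9098

f = n/N = 4219/24490 = 0.17227440.
SE_no-fpc = √(s²/n) = 7.1386233; SE_fpc = √((1−f)s²/n) = 6.4946786.
Ratio = √(1−f) = 0.90979426.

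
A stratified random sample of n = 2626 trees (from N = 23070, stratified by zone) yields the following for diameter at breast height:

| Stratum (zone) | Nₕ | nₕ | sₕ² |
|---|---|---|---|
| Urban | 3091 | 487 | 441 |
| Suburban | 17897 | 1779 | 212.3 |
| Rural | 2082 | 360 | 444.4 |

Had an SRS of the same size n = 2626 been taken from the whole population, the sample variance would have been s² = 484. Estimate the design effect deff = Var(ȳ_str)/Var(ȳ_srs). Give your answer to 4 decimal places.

0.5308

Var(ȳ_str) = Σ Wₕ²(1−fₕ)sₕ²/nₕ with Wₕ = Nₕ/23070:
  Urban: (3091/23070)²·(1−487/3091)·441/487 = 0.01369476
  Suburban: (17897/23070)²·(1−1779/17897)·212.3/1779 = 0.064680035
  Rural: (2082/23070)²·(1−360/2082)·444.4/360 = 0.0083155357
  → Var(ȳ_str) = 0.086690331.
Var(ȳ_srs) = (1 − 2626/23070)·484/2626 = 0.16333111.
deff = 0.086690331 / 0.16333111 = 0.5308.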